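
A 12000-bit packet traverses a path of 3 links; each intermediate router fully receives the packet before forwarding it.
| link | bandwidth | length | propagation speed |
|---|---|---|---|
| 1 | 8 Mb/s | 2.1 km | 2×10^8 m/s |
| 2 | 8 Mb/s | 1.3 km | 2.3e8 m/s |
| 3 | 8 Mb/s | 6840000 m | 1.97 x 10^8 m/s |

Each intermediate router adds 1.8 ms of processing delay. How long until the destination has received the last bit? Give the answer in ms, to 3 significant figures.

Transmission delay per hop = L/R = 12000/8000000 = 1.5 ms; 3 hops → 4.5 ms.
Propagation delays (d/s per hop): 0.0105, 0.00565217, 34.7208 ms; sum = 34.737 ms.
Processing at 2 router(s): 2 × 1.8 ms = 3.6 ms.
End-to-end = 42.8 ms.

42.8 ms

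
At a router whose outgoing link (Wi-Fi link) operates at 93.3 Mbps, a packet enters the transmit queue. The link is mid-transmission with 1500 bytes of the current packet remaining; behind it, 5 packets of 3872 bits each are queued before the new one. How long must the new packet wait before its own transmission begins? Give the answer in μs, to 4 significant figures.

Each queued packet: L/R = 3872/93300000 = 41.5005 μs.
5 queued → 207.503 μs.
Plus remaining 12000 bits of current packet: 128.617 μs.
Queuing delay = 336.1 μs.

336.1 μs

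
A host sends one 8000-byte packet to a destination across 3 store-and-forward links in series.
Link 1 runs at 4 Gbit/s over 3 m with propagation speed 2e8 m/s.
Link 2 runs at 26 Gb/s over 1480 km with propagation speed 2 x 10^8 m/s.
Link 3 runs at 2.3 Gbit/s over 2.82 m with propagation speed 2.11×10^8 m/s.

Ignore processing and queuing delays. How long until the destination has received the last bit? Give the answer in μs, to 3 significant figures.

L = 8000 × 8 = 64000 bits.
Transmission delays (L/R per hop): 16, 2.46154, 27.8261 μs; sum = 46.2876 μs.
Propagation delays (d/s per hop): 0.015, 7400, 0.0133649 μs; sum = 7400.03 μs.
End-to-end = 7450 μs.

7450 μs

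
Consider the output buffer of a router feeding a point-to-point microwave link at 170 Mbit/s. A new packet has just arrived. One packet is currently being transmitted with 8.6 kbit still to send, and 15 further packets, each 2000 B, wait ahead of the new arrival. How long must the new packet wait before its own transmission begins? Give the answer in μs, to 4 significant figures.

1462 μs

Each queued packet: L/R = 16000/170000000 = 94.1176 μs.
15 queued → 1411.76 μs.
Plus remaining 8600 bits of current packet: 50.5882 μs.
Queuing delay = 1462 μs.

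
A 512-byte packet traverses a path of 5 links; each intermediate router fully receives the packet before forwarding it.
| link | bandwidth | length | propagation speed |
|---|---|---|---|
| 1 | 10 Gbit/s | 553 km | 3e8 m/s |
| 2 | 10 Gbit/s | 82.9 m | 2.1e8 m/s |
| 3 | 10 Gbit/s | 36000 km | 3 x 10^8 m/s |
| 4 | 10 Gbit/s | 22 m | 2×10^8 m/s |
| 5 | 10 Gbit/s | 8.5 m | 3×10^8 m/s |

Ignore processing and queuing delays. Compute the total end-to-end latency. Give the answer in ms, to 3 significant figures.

122 ms

L = 512 × 8 = 4096 bits.
Transmission delay per hop = L/R = 4096/10000000000 = 0.0004096 ms; 5 hops → 0.002048 ms.
Propagation delays (d/s per hop): 1.84333, 0.000394762, 120, 0.00011, 2.83333e-05 ms; sum = 121.844 ms.
End-to-end = 122 ms.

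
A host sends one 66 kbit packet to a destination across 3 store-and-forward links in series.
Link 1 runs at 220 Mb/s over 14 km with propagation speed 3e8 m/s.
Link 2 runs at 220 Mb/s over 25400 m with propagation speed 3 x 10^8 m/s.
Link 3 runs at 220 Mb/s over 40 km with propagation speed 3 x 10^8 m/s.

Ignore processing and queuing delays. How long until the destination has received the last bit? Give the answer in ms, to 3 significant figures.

L = 66000 bits.
Transmission delay per hop = L/R = 66000/220000000 = 0.3 ms; 3 hops → 0.9 ms.
Propagation delays (d/s per hop): 0.0466667, 0.0846667, 0.133333 ms; sum = 0.264667 ms.
End-to-end = 1.16 ms.

1.16 ms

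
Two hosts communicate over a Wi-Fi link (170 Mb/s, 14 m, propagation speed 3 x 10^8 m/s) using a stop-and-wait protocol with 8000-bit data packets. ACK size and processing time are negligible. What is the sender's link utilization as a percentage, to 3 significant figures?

t_tx = L/R = 8000/170000000 = 4.70588e-05 s.
t_prop = 14/300000000 = 4.66667e-08 s; RTT = 9.33333e-08 s.
Cycle = t_tx + RTT = 4.71522e-05 s.
Utilization = t_tx / cycle = 4.70588e-05/4.71522e-05 = 99.8 %.

99.8 %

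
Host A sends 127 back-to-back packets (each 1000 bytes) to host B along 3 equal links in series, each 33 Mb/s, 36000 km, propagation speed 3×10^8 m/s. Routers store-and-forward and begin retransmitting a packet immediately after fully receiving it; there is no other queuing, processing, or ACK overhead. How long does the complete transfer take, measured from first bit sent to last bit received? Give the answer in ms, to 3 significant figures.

Per-hop transmission t_tx = L/R = 8000/33000000 = 0.242424 ms.
Per-hop propagation t_prop = 36000000/300000000 = 120 ms.
Pipeline fill: first packet needs 3·t_tx to clear all hops; remaining 126 packets each add one t_tx.
Total = (3+127-1)·t_tx + 3·t_prop = 129·0.242424 + 3·120 = 391 ms.

391 ms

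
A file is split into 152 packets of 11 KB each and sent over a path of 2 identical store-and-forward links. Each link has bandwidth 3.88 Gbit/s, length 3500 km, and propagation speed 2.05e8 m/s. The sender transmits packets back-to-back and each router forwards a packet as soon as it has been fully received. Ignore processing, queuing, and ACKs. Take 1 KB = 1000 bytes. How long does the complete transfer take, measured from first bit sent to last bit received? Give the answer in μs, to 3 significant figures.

37600 μs

Per-hop transmission t_tx = L/R = 88000/3880000000 = 22.6804 μs.
Per-hop propagation t_prop = 3500000/2.05e+08 = 17073.2 μs.
Pipeline fill: first packet needs 2·t_tx to clear all hops; remaining 151 packets each add one t_tx.
Total = (2+152-1)·t_tx + 2·t_prop = 153·22.6804 + 2·17073.2 = 37600 μs.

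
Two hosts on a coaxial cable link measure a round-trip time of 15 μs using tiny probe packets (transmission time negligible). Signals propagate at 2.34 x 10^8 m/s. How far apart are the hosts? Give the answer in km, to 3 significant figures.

1.76 km

One-way propagation = RTT/2 = 7.5 μs.
d = s × t = 234000000 × 7.5e-06 = 1.76 km.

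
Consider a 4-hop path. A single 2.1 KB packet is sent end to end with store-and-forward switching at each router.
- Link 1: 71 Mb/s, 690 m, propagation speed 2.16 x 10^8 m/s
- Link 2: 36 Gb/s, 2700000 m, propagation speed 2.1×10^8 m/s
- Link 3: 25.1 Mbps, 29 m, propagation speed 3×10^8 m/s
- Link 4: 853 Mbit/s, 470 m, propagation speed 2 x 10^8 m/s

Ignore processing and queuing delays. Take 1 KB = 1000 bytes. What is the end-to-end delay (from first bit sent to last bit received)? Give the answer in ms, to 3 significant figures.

13.8 ms

L = 16800 bits.
Transmission delays (L/R per hop): 0.23662, 0.000466667, 0.669323, 0.0196952 ms; sum = 0.926104 ms.
Propagation delays (d/s per hop): 0.00319444, 12.8571, 9.66667e-05, 0.00235 ms; sum = 12.8628 ms.
End-to-end = 13.8 ms.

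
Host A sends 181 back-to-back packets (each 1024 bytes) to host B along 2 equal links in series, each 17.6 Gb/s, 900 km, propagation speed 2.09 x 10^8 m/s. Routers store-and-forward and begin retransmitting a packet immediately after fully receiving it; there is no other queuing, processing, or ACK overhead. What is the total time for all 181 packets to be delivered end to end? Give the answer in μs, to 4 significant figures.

8697 μs

Per-hop transmission t_tx = L/R = 8192/17600000000 = 0.465455 μs.
Per-hop propagation t_prop = 900000/209000000 = 4306.22 μs.
Pipeline fill: first packet needs 2·t_tx to clear all hops; remaining 180 packets each add one t_tx.
Total = (2+181-1)·t_tx + 2·t_prop = 182·0.465455 + 2·4306.22 = 8697 μs.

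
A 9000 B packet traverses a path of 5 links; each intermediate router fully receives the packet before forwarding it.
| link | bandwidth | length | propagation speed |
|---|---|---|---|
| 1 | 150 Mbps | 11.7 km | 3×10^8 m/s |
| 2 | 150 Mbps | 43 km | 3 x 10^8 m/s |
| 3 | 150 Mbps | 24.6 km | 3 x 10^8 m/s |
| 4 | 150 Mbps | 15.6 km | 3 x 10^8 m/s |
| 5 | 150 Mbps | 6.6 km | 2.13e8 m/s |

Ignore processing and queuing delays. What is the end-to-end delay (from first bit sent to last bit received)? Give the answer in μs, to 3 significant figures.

2750 μs

L = 9000 × 8 = 72000 bits.
Transmission delay per hop = L/R = 72000/150000000 = 480 μs; 5 hops → 2400 μs.
Propagation delays (d/s per hop): 39, 143.333, 82, 52, 30.9859 μs; sum = 347.319 μs.
End-to-end = 2750 μs.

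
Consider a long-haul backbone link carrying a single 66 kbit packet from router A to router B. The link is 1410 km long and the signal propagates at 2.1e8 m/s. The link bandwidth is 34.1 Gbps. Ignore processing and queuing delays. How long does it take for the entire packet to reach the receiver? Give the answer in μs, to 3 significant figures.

6720 μs

L = 66000 bits.
Transmission delay = L/R = 66000 / 34100000000 = 1.93548 μs.
Propagation delay = d/s = 1410000 m / 210000000 m/s = 6714.29 μs.
Total = 6720 μs.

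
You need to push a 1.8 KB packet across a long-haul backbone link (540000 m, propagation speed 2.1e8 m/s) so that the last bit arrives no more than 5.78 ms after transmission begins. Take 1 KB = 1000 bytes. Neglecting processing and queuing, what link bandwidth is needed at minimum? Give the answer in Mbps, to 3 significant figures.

4.49 Mbps

L = 14400 bits.
Propagation delay = 540000 / 210000000 = 2.57143 ms.
Transmission budget = 5.78 − 2.57143 = 3.20857 ms.
R ≥ L / t_tx = 14400 bits / 0.00320857 s = 4.49 Mbps.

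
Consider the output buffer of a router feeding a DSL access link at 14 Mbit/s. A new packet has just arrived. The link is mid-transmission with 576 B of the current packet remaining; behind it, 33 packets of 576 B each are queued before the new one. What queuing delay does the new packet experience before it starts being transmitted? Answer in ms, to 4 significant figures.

Each queued packet: L/R = 4608/14000000 = 0.329143 ms.
33 queued → 10.8617 ms.
Plus remaining 4608 bits of current packet: 0.329143 ms.
Queuing delay = 11.19 ms.

11.19 ms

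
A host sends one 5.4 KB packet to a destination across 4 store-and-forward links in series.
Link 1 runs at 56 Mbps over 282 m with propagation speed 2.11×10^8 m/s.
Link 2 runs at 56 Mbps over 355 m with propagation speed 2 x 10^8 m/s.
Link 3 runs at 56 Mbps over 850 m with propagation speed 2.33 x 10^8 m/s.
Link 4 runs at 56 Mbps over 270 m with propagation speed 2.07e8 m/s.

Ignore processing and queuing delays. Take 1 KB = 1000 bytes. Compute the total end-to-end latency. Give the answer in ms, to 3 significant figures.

3.09 ms

L = 43200 bits.
Transmission delay per hop = L/R = 43200/56000000 = 0.771429 ms; 4 hops → 3.08571 ms.
Propagation delays (d/s per hop): 0.00133649, 0.001775, 0.00364807, 0.00130435 ms; sum = 0.00806391 ms.
End-to-end = 3.09 ms.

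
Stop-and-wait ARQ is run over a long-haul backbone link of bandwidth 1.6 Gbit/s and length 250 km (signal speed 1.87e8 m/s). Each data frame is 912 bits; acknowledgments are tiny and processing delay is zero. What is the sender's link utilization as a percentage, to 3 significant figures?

t_tx = L/R = 912/1600000000 = 5.7e-07 s.
t_prop = 250000/187000000 = 0.0013369 s; RTT = 0.0026738 s.
Cycle = t_tx + RTT = 0.00267437 s.
Utilization = t_tx / cycle = 5.7e-07/0.00267437 = 0.0213 %.

0.0213 %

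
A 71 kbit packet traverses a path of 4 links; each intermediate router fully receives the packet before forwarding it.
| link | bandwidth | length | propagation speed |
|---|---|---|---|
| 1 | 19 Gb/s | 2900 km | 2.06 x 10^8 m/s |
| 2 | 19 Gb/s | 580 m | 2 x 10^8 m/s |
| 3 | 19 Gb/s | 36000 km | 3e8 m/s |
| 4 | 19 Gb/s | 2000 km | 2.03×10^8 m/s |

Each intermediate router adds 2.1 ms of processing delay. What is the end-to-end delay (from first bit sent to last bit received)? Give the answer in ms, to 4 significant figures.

150.2 ms

L = 71000 bits.
Transmission delay per hop = L/R = 71000/19000000000 = 0.00373684 ms; 4 hops → 0.0149474 ms.
Propagation delays (d/s per hop): 14.0777, 0.0029, 120, 9.85222 ms; sum = 143.933 ms.
Processing at 3 router(s): 3 × 2.1 ms = 6.3 ms.
End-to-end = 150.2 ms.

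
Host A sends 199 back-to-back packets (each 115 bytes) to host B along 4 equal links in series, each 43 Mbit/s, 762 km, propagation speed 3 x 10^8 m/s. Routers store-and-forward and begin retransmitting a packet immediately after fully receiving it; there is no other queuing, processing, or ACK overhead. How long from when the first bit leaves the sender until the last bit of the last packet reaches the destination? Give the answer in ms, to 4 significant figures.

14.48 ms

Per-hop transmission t_tx = L/R = 920/43000000 = 0.0213953 ms.
Per-hop propagation t_prop = 762000/300000000 = 2.54 ms.
Pipeline fill: first packet needs 4·t_tx to clear all hops; remaining 198 packets each add one t_tx.
Total = (4+199-1)·t_tx + 4·t_prop = 202·0.0213953 + 4·2.54 = 14.48 ms.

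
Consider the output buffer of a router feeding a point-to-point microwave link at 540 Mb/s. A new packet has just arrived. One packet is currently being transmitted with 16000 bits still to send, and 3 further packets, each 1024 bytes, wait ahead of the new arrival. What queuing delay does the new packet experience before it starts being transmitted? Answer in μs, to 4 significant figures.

Each queued packet: L/R = 8192/540000000 = 15.1704 μs.
3 queued → 45.5111 μs.
Plus remaining 16000 bits of current packet: 29.6296 μs.
Queuing delay = 75.14 μs.

75.14 μs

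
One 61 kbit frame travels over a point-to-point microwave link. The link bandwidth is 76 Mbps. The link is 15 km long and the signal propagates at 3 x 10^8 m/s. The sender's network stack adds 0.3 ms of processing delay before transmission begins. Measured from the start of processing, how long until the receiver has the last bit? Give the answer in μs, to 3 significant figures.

L = 61000 bits.
Transmission delay = L/R = 61000 / 76000000 = 802.632 μs.
Propagation delay = d/s = 15000 m / 300000000 m/s = 50 μs.
Plus processing delay 0.3 ms = 300 μs.
Total = 1150 μs.

1150 μs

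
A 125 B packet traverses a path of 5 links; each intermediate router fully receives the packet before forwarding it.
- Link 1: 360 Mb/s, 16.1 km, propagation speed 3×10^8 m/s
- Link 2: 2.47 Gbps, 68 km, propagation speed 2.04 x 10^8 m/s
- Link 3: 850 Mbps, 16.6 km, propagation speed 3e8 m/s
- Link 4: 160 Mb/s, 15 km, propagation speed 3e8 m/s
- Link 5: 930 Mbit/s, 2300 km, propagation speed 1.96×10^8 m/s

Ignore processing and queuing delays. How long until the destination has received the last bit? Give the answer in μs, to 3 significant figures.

12200 μs

L = 125 × 8 = 1000 bits.
Transmission delays (L/R per hop): 2.77778, 0.404858, 1.17647, 6.25, 1.07527 μs; sum = 11.6844 μs.
Propagation delays (d/s per hop): 53.6667, 333.333, 55.3333, 50, 11734.7 μs; sum = 12227 μs.
End-to-end = 12200 μs.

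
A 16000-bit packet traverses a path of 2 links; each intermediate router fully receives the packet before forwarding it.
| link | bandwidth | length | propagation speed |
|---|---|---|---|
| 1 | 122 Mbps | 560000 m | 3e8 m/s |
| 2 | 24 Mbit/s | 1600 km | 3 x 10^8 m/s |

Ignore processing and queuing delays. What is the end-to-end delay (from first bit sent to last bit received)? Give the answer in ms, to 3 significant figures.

8.00 ms

Transmission delays (L/R per hop): 0.131148, 0.666667 ms; sum = 0.797814 ms.
Propagation delays (d/s per hop): 1.86667, 5.33333 ms; sum = 7.2 ms.
End-to-end = 8.00 ms.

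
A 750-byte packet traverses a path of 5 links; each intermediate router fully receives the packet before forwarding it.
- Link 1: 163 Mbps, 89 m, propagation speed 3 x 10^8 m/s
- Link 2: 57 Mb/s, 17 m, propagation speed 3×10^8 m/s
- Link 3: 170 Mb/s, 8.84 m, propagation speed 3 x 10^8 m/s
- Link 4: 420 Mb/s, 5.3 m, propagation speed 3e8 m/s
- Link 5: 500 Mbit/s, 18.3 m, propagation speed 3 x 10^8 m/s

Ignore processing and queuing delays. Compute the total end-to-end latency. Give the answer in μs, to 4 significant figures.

204.1 μs

L = 750 × 8 = 6000 bits.
Transmission delays (L/R per hop): 36.8098, 105.263, 35.2941, 14.2857, 12 μs; sum = 203.653 μs.
Propagation delays (d/s per hop): 0.296667, 0.0566667, 0.0294667, 0.0176667, 0.061 μs; sum = 0.461467 μs.
End-to-end = 204.1 μs.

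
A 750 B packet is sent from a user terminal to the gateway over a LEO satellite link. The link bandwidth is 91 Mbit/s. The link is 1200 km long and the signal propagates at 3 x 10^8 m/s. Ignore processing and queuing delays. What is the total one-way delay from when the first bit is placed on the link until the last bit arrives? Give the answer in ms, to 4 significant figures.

L = 750 × 8 = 6000 bits.
Transmission delay = L/R = 6000 / 91000000 = 0.0659341 ms.
Propagation delay = d/s = 1200000 m / 300000000 m/s = 4 ms.
Total = 4.066 ms.

4.066 ms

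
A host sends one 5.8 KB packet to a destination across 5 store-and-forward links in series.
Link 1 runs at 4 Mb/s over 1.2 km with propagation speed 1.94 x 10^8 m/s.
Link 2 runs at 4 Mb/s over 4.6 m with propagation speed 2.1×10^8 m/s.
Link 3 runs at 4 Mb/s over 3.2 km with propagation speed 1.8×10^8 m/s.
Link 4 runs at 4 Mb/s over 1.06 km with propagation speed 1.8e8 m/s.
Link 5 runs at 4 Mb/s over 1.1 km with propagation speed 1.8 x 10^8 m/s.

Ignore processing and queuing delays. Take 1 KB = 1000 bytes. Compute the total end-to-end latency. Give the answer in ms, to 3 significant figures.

58.0 ms

L = 46400 bits.
Transmission delay per hop = L/R = 46400/4000000 = 11.6 ms; 5 hops → 58 ms.
Propagation delays (d/s per hop): 0.00618557, 2.19048e-05, 0.0177778, 0.00588889, 0.00611111 ms; sum = 0.0359852 ms.
End-to-end = 58.0 ms.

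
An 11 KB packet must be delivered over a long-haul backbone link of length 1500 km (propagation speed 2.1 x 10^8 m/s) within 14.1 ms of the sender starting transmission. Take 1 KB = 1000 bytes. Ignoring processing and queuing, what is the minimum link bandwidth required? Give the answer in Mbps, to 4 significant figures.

L = 88000 bits.
Propagation delay = 1500000 / 210000000 = 7.14286 ms.
Transmission budget = 14.1 − 7.14286 = 6.95714 ms.
R ≥ L / t_tx = 88000 bits / 0.00695714 s = 12.65 Mbps.

12.65 Mbps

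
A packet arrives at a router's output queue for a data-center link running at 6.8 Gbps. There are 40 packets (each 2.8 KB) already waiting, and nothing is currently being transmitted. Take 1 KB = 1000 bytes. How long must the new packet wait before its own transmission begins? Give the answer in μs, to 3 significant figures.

132 μs

Each queued packet: L/R = 22400/6800000000 = 3.29412 μs.
40 queued → 131.765 μs.
Queuing delay = 132 μs.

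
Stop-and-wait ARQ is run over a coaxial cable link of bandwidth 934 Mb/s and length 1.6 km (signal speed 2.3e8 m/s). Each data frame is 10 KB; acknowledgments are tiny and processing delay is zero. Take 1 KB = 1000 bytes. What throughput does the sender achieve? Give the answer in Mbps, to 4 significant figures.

t_tx = L/R = 80000/934000000 = 8.56531e-05 s.
t_prop = 1600/2.3e+08 = 6.95652e-06 s; RTT = 1.3913e-05 s.
Cycle = t_tx + RTT = 9.95661e-05 s.
Throughput = L / cycle = 80000 / 9.95661e-05 = 803.5 Mbps.

803.5 Mbps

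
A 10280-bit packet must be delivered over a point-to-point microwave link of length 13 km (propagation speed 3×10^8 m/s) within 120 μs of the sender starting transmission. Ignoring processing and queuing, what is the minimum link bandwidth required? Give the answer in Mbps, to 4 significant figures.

Propagation delay = 13000 / 300000000 = 43.3333 μs.
Transmission budget = 120 − 43.3333 = 76.6667 μs.
R ≥ L / t_tx = 10280 bits / 7.66667e-05 s = 134.1 Mbps.

134.1 Mbps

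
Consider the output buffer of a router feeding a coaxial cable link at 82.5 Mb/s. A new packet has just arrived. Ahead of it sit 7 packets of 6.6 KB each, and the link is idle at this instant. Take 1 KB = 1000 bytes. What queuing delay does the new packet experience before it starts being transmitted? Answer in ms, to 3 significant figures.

Each queued packet: L/R = 52800/82500000 = 0.64 ms.
7 queued → 4.48 ms.
Queuing delay = 4.48 ms.

4.48 ms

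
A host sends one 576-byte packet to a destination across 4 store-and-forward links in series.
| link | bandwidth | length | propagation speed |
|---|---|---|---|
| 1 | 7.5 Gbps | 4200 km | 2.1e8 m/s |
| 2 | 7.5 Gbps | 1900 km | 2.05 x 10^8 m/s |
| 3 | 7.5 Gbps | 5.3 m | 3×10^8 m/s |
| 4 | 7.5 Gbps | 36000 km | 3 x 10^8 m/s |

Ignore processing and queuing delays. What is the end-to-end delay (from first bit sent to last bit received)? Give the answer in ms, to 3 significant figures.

L = 576 × 8 = 4608 bits.
Transmission delay per hop = L/R = 4608/7500000000 = 0.0006144 ms; 4 hops → 0.0024576 ms.
Propagation delays (d/s per hop): 20, 9.26829, 1.76667e-05, 120 ms; sum = 149.268 ms.
End-to-end = 149 ms.

149 ms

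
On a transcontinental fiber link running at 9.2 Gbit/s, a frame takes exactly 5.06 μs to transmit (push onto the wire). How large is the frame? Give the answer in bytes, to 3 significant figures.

L = R × t_tx = 9200000000 b/s × 5.06e-06 s = 46552 bits.
In bytes: 46552 / 8 = 5820 bytes.

5820 bytes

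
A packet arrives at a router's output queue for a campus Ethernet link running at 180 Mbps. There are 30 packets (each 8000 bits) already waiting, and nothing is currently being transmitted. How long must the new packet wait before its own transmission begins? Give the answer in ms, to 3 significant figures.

Each queued packet: L/R = 8000/180000000 = 0.0444444 ms.
30 queued → 1.33333 ms.
Queuing delay = 1.33 ms.

1.33 ms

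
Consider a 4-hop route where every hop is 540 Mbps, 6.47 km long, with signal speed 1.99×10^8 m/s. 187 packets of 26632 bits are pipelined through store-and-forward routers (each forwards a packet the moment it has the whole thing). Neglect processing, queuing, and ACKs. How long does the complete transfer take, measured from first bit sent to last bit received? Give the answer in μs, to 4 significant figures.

9501 μs

Per-hop transmission t_tx = L/R = 26632/540000000 = 49.3185 μs.
Per-hop propagation t_prop = 6470/199000000 = 32.5126 μs.
Pipeline fill: first packet needs 4·t_tx to clear all hops; remaining 186 packets each add one t_tx.
Total = (4+187-1)·t_tx + 4·t_prop = 190·49.3185 + 4·32.5126 = 9501 μs.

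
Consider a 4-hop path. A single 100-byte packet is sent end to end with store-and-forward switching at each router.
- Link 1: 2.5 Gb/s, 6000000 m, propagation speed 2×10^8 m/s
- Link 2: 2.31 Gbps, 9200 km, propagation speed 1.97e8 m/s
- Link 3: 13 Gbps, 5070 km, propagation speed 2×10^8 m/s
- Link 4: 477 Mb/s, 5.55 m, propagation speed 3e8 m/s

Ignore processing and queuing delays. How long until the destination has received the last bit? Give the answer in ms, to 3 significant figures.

102 ms

L = 100 × 8 = 800 bits.
Transmission delays (L/R per hop): 0.00032, 0.00034632, 6.15385e-05, 0.00167715 ms; sum = 0.00240501 ms.
Propagation delays (d/s per hop): 30, 46.7005, 25.35, 1.85e-05 ms; sum = 102.051 ms.
End-to-end = 102 ms.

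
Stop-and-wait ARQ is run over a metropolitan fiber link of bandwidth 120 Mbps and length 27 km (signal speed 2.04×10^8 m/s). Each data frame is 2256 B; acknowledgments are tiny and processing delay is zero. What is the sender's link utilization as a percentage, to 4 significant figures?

36.23 %

t_tx = L/R = 18048/120000000 = 0.0001504 s.
t_prop = 27000/204000000 = 0.000132353 s; RTT = 0.000264706 s.
Cycle = t_tx + RTT = 0.000415106 s.
Utilization = t_tx / cycle = 0.0001504/0.000415106 = 36.23 %.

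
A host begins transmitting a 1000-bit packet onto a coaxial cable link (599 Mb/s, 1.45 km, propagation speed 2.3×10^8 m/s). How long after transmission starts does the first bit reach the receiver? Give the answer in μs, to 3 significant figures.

6.30 μs

First bit experiences only propagation delay: d/s = 1450/2.3e+08 = 6.30 μs.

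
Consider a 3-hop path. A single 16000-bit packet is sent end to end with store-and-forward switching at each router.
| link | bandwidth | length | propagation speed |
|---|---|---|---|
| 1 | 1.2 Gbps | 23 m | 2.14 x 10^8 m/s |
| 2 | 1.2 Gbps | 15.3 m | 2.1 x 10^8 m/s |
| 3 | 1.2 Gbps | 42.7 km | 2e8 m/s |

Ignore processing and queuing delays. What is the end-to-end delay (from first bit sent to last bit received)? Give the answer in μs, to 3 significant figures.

Transmission delay per hop = L/R = 16000/1200000000 = 13.3333 μs; 3 hops → 40 μs.
Propagation delays (d/s per hop): 0.107477, 0.0728571, 213.5 μs; sum = 213.68 μs.
End-to-end = 254 μs.

254 μs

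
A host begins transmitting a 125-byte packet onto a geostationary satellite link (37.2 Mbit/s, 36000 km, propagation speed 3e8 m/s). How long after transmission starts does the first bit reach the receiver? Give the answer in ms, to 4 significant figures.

First bit experiences only propagation delay: d/s = 36000000/300000000 = 120.0 ms.

120.0 ms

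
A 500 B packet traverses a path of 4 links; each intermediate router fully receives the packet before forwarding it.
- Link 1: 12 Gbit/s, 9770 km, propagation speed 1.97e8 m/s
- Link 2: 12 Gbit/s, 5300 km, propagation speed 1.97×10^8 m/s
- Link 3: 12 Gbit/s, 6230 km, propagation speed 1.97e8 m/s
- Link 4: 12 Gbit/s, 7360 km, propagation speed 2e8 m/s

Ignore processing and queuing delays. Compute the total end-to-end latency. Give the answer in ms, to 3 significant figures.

145 ms

L = 500 × 8 = 4000 bits.
Transmission delay per hop = L/R = 4000/12000000000 = 0.000333333 ms; 4 hops → 0.00133333 ms.
Propagation delays (d/s per hop): 49.5939, 26.9036, 31.6244, 36.8 ms; sum = 144.922 ms.
End-to-end = 145 ms.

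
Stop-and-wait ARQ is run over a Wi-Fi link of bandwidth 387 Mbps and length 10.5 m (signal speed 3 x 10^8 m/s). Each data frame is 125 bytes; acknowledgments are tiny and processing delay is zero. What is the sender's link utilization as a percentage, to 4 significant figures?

97.36 %

t_tx = L/R = 1000/387000000 = 2.58398e-06 s.
t_prop = 10.5/300000000 = 3.5e-08 s; RTT = 7e-08 s.
Cycle = t_tx + RTT = 2.65398e-06 s.
Utilization = t_tx / cycle = 2.58398e-06/2.65398e-06 = 97.36 %.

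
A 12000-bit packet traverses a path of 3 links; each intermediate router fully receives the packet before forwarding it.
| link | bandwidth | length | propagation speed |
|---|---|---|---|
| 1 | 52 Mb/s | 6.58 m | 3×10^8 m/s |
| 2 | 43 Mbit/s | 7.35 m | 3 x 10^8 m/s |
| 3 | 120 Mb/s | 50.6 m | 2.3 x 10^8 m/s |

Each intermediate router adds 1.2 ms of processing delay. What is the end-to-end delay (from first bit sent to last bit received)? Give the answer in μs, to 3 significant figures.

Transmission delays (L/R per hop): 230.769, 279.07, 100 μs; sum = 609.839 μs.
Propagation delays (d/s per hop): 0.0219333, 0.0245, 0.22 μs; sum = 0.266433 μs.
Processing at 2 router(s): 2 × 1.2 ms = 2400 μs.
End-to-end = 3010 μs.

3010 μs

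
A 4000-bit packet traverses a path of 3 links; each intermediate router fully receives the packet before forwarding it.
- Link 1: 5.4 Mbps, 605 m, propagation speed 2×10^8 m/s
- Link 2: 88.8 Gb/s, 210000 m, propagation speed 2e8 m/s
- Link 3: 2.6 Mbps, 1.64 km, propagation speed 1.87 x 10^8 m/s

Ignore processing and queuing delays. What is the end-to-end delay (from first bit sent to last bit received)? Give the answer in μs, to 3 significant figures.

Transmission delays (L/R per hop): 740.741, 0.045045, 1538.46 μs; sum = 2279.25 μs.
Propagation delays (d/s per hop): 3.025, 1050, 8.77005 μs; sum = 1061.8 μs.
End-to-end = 3340 μs.

3340 μs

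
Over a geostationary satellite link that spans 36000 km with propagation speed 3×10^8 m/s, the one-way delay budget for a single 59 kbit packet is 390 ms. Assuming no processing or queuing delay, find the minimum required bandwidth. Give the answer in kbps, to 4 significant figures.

Propagation delay = 36000000 / 300000000 = 120 ms.
Transmission budget = 390 − 120 = 270 ms.
R ≥ L / t_tx = 59000 bits / 0.27 s = 218.5 kbps.

218.5 kbps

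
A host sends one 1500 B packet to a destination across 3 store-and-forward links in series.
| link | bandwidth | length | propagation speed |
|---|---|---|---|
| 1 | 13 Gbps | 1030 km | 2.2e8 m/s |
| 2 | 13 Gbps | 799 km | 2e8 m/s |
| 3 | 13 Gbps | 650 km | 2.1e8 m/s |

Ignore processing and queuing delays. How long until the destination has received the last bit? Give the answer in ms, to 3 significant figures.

L = 1500 × 8 = 12000 bits.
Transmission delay per hop = L/R = 12000/13000000000 = 0.000923077 ms; 3 hops → 0.00276923 ms.
Propagation delays (d/s per hop): 4.68182, 3.995, 3.09524 ms; sum = 11.7721 ms.
End-to-end = 11.8 ms.

11.8 ms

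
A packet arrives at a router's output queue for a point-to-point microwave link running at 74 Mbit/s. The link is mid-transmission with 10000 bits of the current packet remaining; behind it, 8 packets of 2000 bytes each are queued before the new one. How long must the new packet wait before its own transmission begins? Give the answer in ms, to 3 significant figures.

Each queued packet: L/R = 16000/74000000 = 0.216216 ms.
8 queued → 1.72973 ms.
Plus remaining 10000 bits of current packet: 0.135135 ms.
Queuing delay = 1.86 ms.

1.86 ms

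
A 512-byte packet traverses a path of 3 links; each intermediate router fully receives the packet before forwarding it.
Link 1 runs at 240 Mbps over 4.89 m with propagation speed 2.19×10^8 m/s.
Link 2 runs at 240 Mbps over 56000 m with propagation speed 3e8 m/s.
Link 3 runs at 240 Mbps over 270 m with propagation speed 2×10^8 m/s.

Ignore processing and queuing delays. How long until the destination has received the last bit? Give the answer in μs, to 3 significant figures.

239 μs

L = 512 × 8 = 4096 bits.
Transmission delay per hop = L/R = 4096/240000000 = 17.0667 μs; 3 hops → 51.2 μs.
Propagation delays (d/s per hop): 0.0223288, 186.667, 1.35 μs; sum = 188.039 μs.
End-to-end = 239 μs.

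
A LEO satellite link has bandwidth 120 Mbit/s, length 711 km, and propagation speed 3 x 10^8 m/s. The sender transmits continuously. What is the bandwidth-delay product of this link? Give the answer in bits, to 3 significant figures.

284000 bits

Propagation delay = 711000 / 300000000 = 0.00237 s.
BDP = R × t_prop = 120000000 × 0.00237 = 284400 bits.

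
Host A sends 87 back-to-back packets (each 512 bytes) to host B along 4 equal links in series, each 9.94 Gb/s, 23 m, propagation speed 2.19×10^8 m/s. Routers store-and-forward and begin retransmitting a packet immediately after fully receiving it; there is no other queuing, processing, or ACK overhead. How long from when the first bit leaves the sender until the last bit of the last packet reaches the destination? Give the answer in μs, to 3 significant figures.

37.5 μs

Per-hop transmission t_tx = L/R = 4096/9940000000 = 0.412072 μs.
Per-hop propagation t_prop = 23/219000000 = 0.105023 μs.
Pipeline fill: first packet needs 4·t_tx to clear all hops; remaining 86 packets each add one t_tx.
Total = (4+87-1)·t_tx + 4·t_prop = 90·0.412072 + 4·0.105023 = 37.5 μs.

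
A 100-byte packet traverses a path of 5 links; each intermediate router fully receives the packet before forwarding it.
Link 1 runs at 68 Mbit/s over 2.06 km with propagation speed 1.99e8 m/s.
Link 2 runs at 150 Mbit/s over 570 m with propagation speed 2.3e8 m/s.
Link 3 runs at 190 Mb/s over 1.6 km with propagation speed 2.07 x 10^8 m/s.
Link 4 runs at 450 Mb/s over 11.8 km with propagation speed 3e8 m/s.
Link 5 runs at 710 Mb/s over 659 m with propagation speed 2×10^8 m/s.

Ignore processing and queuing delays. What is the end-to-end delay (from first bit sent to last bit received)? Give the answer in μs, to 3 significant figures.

87.4 μs

L = 100 × 8 = 800 bits.
Transmission delays (L/R per hop): 11.7647, 5.33333, 4.21053, 1.77778, 1.12676 μs; sum = 24.2131 μs.
Propagation delays (d/s per hop): 10.3518, 2.47826, 7.72947, 39.3333, 3.295 μs; sum = 63.1878 μs.
End-to-end = 87.4 μs.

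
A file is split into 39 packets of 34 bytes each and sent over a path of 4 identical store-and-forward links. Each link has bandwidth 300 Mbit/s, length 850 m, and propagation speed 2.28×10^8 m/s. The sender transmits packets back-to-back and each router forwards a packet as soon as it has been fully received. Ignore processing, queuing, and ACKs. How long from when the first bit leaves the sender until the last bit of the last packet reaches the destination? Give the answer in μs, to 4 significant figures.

Per-hop transmission t_tx = L/R = 272/300000000 = 0.906667 μs.
Per-hop propagation t_prop = 850/2.28e+08 = 3.72807 μs.
Pipeline fill: first packet needs 4·t_tx to clear all hops; remaining 38 packets each add one t_tx.
Total = (4+39-1)·t_tx + 4·t_prop = 42·0.906667 + 4·3.72807 = 52.99 μs.

52.99 μs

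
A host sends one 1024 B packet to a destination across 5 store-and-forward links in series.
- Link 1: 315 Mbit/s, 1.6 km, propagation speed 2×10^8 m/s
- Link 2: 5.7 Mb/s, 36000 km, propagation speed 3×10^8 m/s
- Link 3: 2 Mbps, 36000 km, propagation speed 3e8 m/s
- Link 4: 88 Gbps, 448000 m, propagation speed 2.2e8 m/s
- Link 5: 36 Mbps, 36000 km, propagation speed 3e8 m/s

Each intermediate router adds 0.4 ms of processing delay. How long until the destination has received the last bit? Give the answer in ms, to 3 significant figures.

369 ms

L = 1024 × 8 = 8192 bits.
Transmission delays (L/R per hop): 0.0260063, 1.43719, 4.096, 9.30909e-05, 0.227556 ms; sum = 5.78685 ms.
Propagation delays (d/s per hop): 0.008, 120, 120, 2.03636, 120 ms; sum = 362.044 ms.
Processing at 4 router(s): 4 × 0.4 ms = 1.6 ms.
End-to-end = 369 ms.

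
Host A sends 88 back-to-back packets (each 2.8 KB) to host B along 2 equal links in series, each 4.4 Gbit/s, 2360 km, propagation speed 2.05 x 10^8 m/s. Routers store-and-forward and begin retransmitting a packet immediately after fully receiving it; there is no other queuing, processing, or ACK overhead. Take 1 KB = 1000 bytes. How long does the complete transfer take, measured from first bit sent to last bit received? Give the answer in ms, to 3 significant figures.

23.5 ms

Per-hop transmission t_tx = L/R = 22400/4400000000 = 0.00509091 ms.
Per-hop propagation t_prop = 2360000/2.05e+08 = 11.5122 ms.
Pipeline fill: first packet needs 2·t_tx to clear all hops; remaining 87 packets each add one t_tx.
Total = (2+88-1)·t_tx + 2·t_prop = 89·0.00509091 + 2·11.5122 = 23.5 ms.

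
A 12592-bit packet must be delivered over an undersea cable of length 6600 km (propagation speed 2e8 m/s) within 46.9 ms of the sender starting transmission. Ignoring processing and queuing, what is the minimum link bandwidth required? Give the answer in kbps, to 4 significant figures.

Propagation delay = 6600000 / 200000000 = 33 ms.
Transmission budget = 46.9 − 33 = 13.9 ms.
R ≥ L / t_tx = 12592 bits / 0.0139 s = 905.9 kbps.

905.9 kbps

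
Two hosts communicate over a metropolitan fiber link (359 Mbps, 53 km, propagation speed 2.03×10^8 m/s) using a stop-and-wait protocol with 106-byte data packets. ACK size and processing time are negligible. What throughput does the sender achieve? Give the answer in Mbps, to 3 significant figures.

1.62 Mbps

t_tx = L/R = 848/359000000 = 2.36212e-06 s.
t_prop = 53000/2.03e+08 = 0.000261084 s; RTT = 0.000522167 s.
Cycle = t_tx + RTT = 0.00052453 s.
Throughput = L / cycle = 848 / 0.00052453 = 1.62 Mbps.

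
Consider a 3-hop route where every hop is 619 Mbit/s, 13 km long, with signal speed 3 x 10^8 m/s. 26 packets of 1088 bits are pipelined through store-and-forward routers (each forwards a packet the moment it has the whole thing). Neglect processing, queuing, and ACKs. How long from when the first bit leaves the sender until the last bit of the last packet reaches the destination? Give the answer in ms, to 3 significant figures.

0.179 ms

Per-hop transmission t_tx = L/R = 1088/619000000 = 0.00175767 ms.
Per-hop propagation t_prop = 13000/300000000 = 0.0433333 ms.
Pipeline fill: first packet needs 3·t_tx to clear all hops; remaining 25 packets each add one t_tx.
Total = (3+26-1)·t_tx + 3·t_prop = 28·0.00175767 + 3·0.0433333 = 0.179 ms.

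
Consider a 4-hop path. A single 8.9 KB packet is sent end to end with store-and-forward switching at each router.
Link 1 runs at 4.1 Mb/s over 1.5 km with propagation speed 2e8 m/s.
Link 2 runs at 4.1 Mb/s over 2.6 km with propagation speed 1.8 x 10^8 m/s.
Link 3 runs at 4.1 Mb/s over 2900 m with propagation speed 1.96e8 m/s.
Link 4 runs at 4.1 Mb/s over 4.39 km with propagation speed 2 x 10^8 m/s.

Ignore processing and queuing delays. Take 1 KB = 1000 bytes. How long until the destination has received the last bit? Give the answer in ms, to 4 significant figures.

69.52 ms

L = 71200 bits.
Transmission delay per hop = L/R = 71200/4.1e+06 = 17.3659 ms; 4 hops → 69.4634 ms.
Propagation delays (d/s per hop): 0.0075, 0.0144444, 0.0147959, 0.02195 ms; sum = 0.0586904 ms.
End-to-end = 69.52 ms.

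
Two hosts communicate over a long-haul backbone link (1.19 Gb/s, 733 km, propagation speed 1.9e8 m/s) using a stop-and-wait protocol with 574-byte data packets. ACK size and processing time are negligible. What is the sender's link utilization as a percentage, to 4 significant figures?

t_tx = L/R = 4592/1190000000 = 3.85882e-06 s.
t_prop = 733000/190000000 = 0.00385789 s; RTT = 0.00771579 s.
Cycle = t_tx + RTT = 0.00771965 s.
Utilization = t_tx / cycle = 3.85882e-06/0.00771965 = 0.04999 %.

0.04999 %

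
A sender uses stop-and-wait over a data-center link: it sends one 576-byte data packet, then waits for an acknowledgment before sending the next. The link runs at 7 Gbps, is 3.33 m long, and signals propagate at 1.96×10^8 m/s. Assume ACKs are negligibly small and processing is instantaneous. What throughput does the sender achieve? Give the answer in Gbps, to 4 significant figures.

t_tx = L/R = 4608/7000000000 = 6.58286e-07 s.
t_prop = 3.33/196000000 = 1.69898e-08 s; RTT = 3.39796e-08 s.
Cycle = t_tx + RTT = 6.92265e-07 s.
Throughput = L / cycle = 4608 / 6.92265e-07 = 6.656 Gbps.

6.656 Gbps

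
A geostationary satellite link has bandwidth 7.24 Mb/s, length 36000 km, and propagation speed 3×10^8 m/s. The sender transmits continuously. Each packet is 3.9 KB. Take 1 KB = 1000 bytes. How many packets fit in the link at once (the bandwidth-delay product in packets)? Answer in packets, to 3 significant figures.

27.8 packets

Propagation delay = 36000000 / 300000000 = 0.12 s.
BDP = R × t_prop = 7240000 × 0.12 = 868800 bits.
In packets of 31200 bits: 27.8 packets.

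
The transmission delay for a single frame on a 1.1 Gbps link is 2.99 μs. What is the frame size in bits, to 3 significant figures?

3290 bits

L = R × t_tx = 1100000000 b/s × 2.99e-06 s = 3289 bits.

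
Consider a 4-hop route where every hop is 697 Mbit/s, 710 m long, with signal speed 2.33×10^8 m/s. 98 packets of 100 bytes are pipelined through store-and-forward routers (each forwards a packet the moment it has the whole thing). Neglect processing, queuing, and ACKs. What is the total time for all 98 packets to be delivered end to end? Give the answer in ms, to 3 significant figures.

0.128 ms

Per-hop transmission t_tx = L/R = 800/697000000 = 0.00114778 ms.
Per-hop propagation t_prop = 710/233000000 = 0.00304721 ms.
Pipeline fill: first packet needs 4·t_tx to clear all hops; remaining 97 packets each add one t_tx.
Total = (4+98-1)·t_tx + 4·t_prop = 101·0.00114778 + 4·0.00304721 = 0.128 ms.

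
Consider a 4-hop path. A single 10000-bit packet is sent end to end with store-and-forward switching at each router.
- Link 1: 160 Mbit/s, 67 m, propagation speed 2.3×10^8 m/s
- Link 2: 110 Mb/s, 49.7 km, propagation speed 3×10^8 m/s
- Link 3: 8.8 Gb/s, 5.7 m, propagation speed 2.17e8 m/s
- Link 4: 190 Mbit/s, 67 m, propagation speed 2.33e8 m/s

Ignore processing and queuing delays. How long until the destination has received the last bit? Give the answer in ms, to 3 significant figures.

0.373 ms

Transmission delays (L/R per hop): 0.0625, 0.0909091, 0.00113636, 0.0526316 ms; sum = 0.207177 ms.
Propagation delays (d/s per hop): 0.000291304, 0.165667, 2.62673e-05, 0.000287554 ms; sum = 0.166272 ms.
End-to-end = 0.373 ms.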